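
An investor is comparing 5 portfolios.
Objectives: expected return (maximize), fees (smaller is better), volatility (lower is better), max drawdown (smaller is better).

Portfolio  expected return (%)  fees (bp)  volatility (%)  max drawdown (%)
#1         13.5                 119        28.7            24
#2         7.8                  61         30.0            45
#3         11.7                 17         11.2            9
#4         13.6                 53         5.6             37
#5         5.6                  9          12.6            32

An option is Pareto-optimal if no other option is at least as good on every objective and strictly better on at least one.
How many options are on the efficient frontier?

4

#1: not dominated.
#2: dominated by #3 (expected return 11.7≥7.8, fees 17≤61, volatility 11.2≤30.0, max drawdown 9≤45).
#3: not dominated (best max drawdown).
#4: not dominated (best expected return).
#5: not dominated (best fees).
Pareto-optimal: #1, #3, #4, #5 → 4.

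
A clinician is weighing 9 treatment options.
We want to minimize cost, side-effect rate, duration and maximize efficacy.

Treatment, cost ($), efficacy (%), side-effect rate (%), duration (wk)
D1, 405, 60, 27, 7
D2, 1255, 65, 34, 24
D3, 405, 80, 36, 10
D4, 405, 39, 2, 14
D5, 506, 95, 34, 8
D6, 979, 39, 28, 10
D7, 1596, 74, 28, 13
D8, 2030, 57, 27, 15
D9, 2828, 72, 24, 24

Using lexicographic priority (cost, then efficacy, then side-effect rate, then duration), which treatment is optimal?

First minimize cost: best is 405, kept {D1, D3, D4}.
Then maximize efficacy: best is 80, kept {D3}.

D3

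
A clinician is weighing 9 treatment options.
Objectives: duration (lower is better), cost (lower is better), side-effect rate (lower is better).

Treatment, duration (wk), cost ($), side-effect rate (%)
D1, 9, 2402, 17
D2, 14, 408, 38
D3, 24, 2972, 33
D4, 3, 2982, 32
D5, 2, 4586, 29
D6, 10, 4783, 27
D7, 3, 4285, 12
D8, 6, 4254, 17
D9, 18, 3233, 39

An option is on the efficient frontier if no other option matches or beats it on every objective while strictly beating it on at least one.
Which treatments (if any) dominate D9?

D1, D2, D4

D1: duration 9≤18, cost 2402≤3233, side-effect rate 17≤39 — dominates D9.
D2: duration 14≤18, cost 408≤3233, side-effect rate 38≤39 — dominates D9.
D4: duration 3≤18, cost 2982≤3233, side-effect rate 32≤39 — dominates D9.
Others (D3, D5, D6, D7, D8) are each worse than D9 on at least one objective.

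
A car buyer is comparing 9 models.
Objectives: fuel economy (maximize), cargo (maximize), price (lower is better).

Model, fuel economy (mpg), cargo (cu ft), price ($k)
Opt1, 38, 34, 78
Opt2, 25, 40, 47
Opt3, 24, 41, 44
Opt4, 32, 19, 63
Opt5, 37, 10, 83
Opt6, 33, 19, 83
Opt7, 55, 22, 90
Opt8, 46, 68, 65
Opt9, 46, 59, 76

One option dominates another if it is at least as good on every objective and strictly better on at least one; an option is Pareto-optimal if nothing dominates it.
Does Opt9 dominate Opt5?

Opt9 vs Opt5: fuel economy 46≥37, cargo 59≥10, price 76≤83 — Opt9 is at least as good on every objective with at least one strict improvement.

Yes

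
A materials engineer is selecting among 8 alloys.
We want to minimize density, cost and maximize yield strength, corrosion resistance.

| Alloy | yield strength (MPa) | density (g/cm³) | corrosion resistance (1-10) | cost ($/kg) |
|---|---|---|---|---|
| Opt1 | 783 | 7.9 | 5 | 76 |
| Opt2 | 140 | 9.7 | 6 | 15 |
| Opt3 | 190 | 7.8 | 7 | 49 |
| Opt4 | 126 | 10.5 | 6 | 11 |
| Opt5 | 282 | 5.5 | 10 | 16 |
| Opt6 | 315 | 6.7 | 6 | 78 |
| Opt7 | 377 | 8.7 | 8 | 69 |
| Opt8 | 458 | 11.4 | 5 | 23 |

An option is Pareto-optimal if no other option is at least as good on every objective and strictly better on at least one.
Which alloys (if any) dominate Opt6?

Opt1: worse on density (7.9 vs 6.7).
Opt2: worse on yield strength (140 vs 315).
Opt3: worse on yield strength (190 vs 315).
Opt4: worse on yield strength (126 vs 315).
Opt5: worse on yield strength (282 vs 315).
Opt7: worse on density (8.7 vs 6.7).
Opt8: worse on density (11.4 vs 6.7).
No option dominates Opt6.

none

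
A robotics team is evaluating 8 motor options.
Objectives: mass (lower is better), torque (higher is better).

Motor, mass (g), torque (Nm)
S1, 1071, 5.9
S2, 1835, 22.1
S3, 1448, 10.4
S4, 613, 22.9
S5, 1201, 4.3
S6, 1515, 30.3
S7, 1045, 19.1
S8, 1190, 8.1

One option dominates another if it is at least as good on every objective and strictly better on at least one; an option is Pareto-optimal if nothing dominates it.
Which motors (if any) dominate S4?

S1: worse on mass (1071 vs 613).
S2: worse on mass (1835 vs 613).
S3: worse on mass (1448 vs 613).
S5: worse on mass (1201 vs 613).
S6: worse on mass (1515 vs 613).
S7: worse on mass (1045 vs 613).
S8: worse on mass (1190 vs 613).
No option dominates S4.

none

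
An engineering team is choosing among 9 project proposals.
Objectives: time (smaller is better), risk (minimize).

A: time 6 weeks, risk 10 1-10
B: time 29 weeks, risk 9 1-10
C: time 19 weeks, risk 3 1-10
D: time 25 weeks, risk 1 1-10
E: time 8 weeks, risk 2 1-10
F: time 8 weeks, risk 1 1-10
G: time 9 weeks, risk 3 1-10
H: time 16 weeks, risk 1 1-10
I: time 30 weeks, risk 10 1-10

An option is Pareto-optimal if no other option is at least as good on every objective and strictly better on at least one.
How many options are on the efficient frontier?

2

A: not dominated (best time).
B: dominated by C (time 19≤29, risk 3≤9).
C: dominated by E (time 8≤19, risk 2≤3).
D: dominated by F (time 8≤25, risk 1≤1).
E: dominated by F (time 8≤8, risk 1≤2).
F: not dominated.
G: dominated by E (time 8≤9, risk 2≤3).
H: dominated by F (time 8≤16, risk 1≤1).
I: dominated by A (time 6≤30, risk 10≤10).
Pareto-optimal: A, F → 2.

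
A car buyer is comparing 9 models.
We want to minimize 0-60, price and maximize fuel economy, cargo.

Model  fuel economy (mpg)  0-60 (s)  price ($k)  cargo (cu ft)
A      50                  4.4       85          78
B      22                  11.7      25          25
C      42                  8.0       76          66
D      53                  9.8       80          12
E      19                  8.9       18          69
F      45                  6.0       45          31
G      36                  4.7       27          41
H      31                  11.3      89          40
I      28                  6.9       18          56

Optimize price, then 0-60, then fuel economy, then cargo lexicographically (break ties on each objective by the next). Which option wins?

I

First minimize price: best is 18, kept {E, I}.
Then minimize 0-60: best is 6.9, kept {I}.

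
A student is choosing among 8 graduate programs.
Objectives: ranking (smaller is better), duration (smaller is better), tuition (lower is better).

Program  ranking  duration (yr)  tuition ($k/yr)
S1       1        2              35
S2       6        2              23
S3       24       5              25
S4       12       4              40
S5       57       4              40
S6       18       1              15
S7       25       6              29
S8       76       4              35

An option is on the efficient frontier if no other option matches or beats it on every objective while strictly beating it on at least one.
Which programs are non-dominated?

S1: not dominated (best ranking).
S2: not dominated.
S3: dominated by S2 (ranking 6≤24, duration 2≤5, tuition 23≤25).
S4: dominated by S1 (ranking 1≤12, duration 2≤4, tuition 35≤40).
S5: dominated by S1 (ranking 1≤57, duration 2≤4, tuition 35≤40).
S6: not dominated (best duration).
S7: dominated by S2 (ranking 6≤25, duration 2≤6, tuition 23≤29).
S8: dominated by S1 (ranking 1≤76, duration 2≤4, tuition 35≤35).

S1, S2, S6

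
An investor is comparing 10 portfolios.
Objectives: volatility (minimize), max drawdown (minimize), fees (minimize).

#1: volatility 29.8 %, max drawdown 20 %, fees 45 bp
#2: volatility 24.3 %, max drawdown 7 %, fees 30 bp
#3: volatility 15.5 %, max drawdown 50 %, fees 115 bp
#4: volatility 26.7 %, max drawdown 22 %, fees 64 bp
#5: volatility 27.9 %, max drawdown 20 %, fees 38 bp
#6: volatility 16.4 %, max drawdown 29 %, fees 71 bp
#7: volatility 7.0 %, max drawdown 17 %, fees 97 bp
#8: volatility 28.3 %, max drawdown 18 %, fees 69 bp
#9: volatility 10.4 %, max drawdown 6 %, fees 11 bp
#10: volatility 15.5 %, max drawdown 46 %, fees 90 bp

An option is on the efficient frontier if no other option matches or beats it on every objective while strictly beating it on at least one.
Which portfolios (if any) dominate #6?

#9

#9: volatility 10.4≤16.4, max drawdown 6≤29, fees 11≤71 — dominates #6.
Others (#1, #2, #3, #4, #5, #7, #8, #10) are each worse than #6 on at least one objective.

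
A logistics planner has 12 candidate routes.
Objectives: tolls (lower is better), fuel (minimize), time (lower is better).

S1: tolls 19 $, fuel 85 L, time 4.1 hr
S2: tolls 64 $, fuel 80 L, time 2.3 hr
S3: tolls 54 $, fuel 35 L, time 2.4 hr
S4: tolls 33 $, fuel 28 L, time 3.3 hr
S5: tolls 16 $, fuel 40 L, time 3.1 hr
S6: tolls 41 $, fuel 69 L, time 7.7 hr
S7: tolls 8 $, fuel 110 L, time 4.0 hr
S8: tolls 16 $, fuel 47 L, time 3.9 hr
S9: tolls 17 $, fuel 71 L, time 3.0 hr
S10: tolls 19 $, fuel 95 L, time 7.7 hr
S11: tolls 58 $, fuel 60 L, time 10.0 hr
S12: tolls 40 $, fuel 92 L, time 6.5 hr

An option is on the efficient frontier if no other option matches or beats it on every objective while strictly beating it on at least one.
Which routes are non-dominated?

S1: dominated by S5 (tolls 16≤19, fuel 40≤85, time 3.1≤4.1).
S2: not dominated (best time).
S3: not dominated.
S4: not dominated (best fuel).
S5: not dominated.
S6: dominated by S4 (tolls 33≤41, fuel 28≤69, time 3.3≤7.7).
S7: not dominated (best tolls).
S8: dominated by S5 (tolls 16≤16, fuel 40≤47, time 3.1≤3.9).
S9: not dominated.
S10: dominated by S1 (tolls 19≤19, fuel 85≤95, time 4.1≤7.7).
S11: dominated by S3 (tolls 54≤58, fuel 35≤60, time 2.4≤10.0).
S12: dominated by S1 (tolls 19≤40, fuel 85≤92, time 4.1≤6.5).

S2, S3, S4, S5, S7, S9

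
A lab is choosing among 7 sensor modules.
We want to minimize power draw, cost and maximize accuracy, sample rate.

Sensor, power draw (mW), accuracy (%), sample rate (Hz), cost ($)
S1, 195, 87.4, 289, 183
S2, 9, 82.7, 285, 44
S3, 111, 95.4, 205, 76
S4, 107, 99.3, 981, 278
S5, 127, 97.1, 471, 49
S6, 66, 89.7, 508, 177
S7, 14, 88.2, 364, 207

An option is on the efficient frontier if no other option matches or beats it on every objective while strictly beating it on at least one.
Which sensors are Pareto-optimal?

S1: dominated by S5 (power draw 127≤195, accuracy 97.1≥87.4, sample rate 471≥289, cost 49≤183).
S2: not dominated (best power draw).
S3: not dominated.
S4: not dominated (best accuracy).
S5: not dominated.
S6: not dominated.
S7: not dominated.

S2, S3, S4, S5, S6, S7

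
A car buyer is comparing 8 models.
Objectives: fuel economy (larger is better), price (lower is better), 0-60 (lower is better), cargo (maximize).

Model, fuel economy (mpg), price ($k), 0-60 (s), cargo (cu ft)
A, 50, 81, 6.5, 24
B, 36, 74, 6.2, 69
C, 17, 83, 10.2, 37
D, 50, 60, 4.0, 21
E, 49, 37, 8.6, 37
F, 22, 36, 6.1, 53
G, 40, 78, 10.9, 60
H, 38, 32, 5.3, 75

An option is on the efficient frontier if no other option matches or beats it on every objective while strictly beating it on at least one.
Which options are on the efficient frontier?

A: not dominated.
B: dominated by H (fuel economy 38≥36, price 32≤74, 0-60 5.3≤6.2, cargo 75≥69).
C: dominated by B (fuel economy 36≥17, price 74≤83, 0-60 6.2≤10.2, cargo 69≥37).
D: not dominated (best 0-60).
E: not dominated.
F: dominated by H (fuel economy 38≥22, price 32≤36, 0-60 5.3≤6.1, cargo 75≥53).
G: not dominated.
H: not dominated (best price).

A, D, E, G, H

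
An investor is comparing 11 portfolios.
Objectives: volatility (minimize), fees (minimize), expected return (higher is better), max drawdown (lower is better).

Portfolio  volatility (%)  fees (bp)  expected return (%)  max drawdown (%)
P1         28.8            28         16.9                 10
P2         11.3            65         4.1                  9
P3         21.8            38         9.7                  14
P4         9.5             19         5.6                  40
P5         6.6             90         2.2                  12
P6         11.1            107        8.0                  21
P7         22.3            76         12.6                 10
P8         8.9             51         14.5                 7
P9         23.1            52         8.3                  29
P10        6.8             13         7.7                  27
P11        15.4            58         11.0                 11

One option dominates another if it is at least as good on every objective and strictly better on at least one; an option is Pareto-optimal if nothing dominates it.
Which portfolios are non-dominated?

P1, P3, P5, P8, P10

P1: not dominated (best expected return).
P2: dominated by P8 (volatility 8.9≤11.3, fees 51≤65, expected return 14.5≥4.1, max drawdown 7≤9).
P3: not dominated.
P4: dominated by P10 (volatility 6.8≤9.5, fees 13≤19, expected return 7.7≥5.6, max drawdown 27≤40).
P5: not dominated (best volatility).
P6: dominated by P8 (volatility 8.9≤11.1, fees 51≤107, expected return 14.5≥8.0, max drawdown 7≤21).
P7: dominated by P8 (volatility 8.9≤22.3, fees 51≤76, expected return 14.5≥12.6, max drawdown 7≤10).
P8: not dominated (best max drawdown).
P9: dominated by P3 (volatility 21.8≤23.1, fees 38≤52, expected return 9.7≥8.3, max drawdown 14≤29).
P10: not dominated (best fees).
P11: dominated by P8 (volatility 8.9≤15.4, fees 51≤58, expected return 14.5≥11.0, max drawdown 7≤11).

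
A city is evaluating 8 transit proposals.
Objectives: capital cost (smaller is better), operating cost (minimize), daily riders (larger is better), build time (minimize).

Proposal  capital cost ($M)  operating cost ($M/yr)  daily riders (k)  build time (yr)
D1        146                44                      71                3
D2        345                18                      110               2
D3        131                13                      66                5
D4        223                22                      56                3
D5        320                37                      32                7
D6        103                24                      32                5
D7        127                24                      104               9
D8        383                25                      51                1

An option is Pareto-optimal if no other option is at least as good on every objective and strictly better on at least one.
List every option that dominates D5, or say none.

D3, D4, D6

D3: capital cost 131≤320, operating cost 13≤37, daily riders 66≥32, build time 5≤7 — dominates D5.
D4: capital cost 223≤320, operating cost 22≤37, daily riders 56≥32, build time 3≤7 — dominates D5.
D6: capital cost 103≤320, operating cost 24≤37, daily riders 32≥32, build time 5≤7 — dominates D5.
Others (D1, D2, D7, D8) are each worse than D5 on at least one objective.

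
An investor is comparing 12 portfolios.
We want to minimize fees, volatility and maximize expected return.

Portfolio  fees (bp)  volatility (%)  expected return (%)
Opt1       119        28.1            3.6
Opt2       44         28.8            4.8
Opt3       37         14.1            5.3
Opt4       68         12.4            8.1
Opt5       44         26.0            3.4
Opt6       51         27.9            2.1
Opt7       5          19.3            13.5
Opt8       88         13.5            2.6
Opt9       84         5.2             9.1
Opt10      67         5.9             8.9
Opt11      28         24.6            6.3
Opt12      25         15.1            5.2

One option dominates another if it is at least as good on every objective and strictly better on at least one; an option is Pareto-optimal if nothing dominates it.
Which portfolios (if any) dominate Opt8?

Opt4: fees 68≤88, volatility 12.4≤13.5, expected return 8.1≥2.6 — dominates Opt8.
Opt9: fees 84≤88, volatility 5.2≤13.5, expected return 9.1≥2.6 — dominates Opt8.
Opt10: fees 67≤88, volatility 5.9≤13.5, expected return 8.9≥2.6 — dominates Opt8.
Others (Opt1, Opt2, Opt3, Opt5, Opt6, Opt7, Opt11, Opt12) are each worse than Opt8 on at least one objective.

Opt4, Opt9, Opt10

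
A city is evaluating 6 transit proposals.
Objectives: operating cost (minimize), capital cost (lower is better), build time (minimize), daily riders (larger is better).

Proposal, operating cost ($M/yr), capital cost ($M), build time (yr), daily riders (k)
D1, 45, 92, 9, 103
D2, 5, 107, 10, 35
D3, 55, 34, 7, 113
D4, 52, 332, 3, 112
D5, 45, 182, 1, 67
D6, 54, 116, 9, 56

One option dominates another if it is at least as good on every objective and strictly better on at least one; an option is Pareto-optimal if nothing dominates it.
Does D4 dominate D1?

D4 vs D1: D4 is worse on operating cost (52 vs 45), so it does not dominate D1.

No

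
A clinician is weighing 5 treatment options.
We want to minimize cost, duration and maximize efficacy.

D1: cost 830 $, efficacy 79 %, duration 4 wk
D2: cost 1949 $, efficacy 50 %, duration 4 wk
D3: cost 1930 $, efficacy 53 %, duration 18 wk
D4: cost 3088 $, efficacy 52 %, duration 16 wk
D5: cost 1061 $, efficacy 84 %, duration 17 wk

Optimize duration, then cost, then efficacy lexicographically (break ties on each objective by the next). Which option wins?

First minimize duration: best is 4, kept {D1, D2}.
Then minimize cost: best is 830, kept {D1}.

D1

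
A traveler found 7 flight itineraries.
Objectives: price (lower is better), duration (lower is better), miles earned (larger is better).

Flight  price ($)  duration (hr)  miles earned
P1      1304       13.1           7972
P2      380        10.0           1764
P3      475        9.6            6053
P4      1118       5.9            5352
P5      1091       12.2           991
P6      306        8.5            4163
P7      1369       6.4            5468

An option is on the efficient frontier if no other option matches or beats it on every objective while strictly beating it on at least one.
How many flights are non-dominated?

5

P1: not dominated (best miles earned).
P2: dominated by P6 (price 306≤380, duration 8.5≤10.0, miles earned 4163≥1764).
P3: not dominated.
P4: not dominated (best duration).
P5: dominated by P2 (price 380≤1091, duration 10.0≤12.2, miles earned 1764≥991).
P6: not dominated (best price).
P7: not dominated.
Pareto-optimal: P1, P3, P4, P6, P7 → 5.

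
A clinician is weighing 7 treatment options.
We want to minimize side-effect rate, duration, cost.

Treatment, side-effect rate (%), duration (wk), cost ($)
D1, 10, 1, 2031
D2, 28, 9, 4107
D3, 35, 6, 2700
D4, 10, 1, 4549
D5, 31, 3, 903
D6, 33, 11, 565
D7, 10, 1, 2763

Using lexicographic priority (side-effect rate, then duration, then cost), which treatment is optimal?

First minimize side-effect rate: best is 10, kept {D1, D4, D7}.
Then minimize duration: best is 1, kept {D1, D4, D7}.
Then minimize cost: best is 2031, kept {D1}.

D1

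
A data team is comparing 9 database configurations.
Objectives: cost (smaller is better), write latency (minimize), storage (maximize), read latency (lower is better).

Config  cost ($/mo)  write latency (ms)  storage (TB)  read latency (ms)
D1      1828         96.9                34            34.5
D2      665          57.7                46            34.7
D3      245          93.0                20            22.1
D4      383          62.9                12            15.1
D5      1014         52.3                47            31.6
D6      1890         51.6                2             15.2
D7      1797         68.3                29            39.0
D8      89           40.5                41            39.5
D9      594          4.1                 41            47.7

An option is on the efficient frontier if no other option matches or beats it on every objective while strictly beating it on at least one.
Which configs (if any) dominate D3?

D1: worse on cost (1828 vs 245).
D2: worse on cost (665 vs 245).
D4: worse on cost (383 vs 245).
D5: worse on cost (1014 vs 245).
D6: worse on cost (1890 vs 245).
D7: worse on cost (1797 vs 245).
D8: worse on read latency (39.5 vs 22.1).
D9: worse on cost (594 vs 245).
No option dominates D3.

none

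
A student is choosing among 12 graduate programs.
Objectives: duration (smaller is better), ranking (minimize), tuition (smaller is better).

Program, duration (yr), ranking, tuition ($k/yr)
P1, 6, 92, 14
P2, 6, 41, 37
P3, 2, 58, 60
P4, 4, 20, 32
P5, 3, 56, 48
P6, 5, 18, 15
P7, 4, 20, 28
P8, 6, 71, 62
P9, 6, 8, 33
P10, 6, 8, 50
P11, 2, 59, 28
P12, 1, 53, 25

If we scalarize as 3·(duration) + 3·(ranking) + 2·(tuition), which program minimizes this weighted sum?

P6

P1: 3·6 + 3·92 + 2·14 = 322
P2: 3·6 + 3·41 + 2·37 = 215
P3: 3·2 + 3·58 + 2·60 = 300
P4: 3·4 + 3·20 + 2·32 = 136
P5: 3·3 + 3·56 + 2·48 = 273
P6: 3·5 + 3·18 + 2·15 = 99
P7: 3·4 + 3·20 + 2·28 = 128
P8: 3·6 + 3·71 + 2·62 = 355
P9: 3·6 + 3·8 + 2·33 = 108
P10: 3·6 + 3·8 + 2·50 = 142
P11: 3·2 + 3·59 + 2·28 = 239
P12: 3·1 + 3·53 + 2·25 = 212
Lowest: P6 at 99.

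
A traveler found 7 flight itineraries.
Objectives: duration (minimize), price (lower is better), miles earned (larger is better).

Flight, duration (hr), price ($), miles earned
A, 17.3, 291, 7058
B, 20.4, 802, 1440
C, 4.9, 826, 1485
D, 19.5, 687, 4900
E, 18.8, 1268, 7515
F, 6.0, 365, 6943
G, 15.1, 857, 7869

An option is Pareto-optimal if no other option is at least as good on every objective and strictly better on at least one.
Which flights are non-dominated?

A, C, F, G

A: not dominated (best price).
B: dominated by A (duration 17.3≤20.4, price 291≤802, miles earned 7058≥1440).
C: not dominated (best duration).
D: dominated by A (duration 17.3≤19.5, price 291≤687, miles earned 7058≥4900).
E: dominated by G (duration 15.1≤18.8, price 857≤1268, miles earned 7869≥7515).
F: not dominated.
G: not dominated (best miles earned).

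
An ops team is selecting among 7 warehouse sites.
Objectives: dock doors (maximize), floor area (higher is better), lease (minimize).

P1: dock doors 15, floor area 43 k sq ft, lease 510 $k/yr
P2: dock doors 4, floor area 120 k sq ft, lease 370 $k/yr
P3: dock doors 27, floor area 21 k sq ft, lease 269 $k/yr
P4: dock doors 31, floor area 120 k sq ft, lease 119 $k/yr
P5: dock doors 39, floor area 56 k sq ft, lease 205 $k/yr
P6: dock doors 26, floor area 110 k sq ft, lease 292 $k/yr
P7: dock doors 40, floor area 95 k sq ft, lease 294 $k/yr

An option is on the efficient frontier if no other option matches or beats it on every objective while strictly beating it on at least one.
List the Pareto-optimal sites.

P1: dominated by P4 (dock doors 31≥15, floor area 120≥43, lease 119≤510).
P2: dominated by P4 (dock doors 31≥4, floor area 120≥120, lease 119≤370).
P3: dominated by P4 (dock doors 31≥27, floor area 120≥21, lease 119≤269).
P4: not dominated (best lease).
P5: not dominated.
P6: dominated by P4 (dock doors 31≥26, floor area 120≥110, lease 119≤292).
P7: not dominated (best dock doors).

P4, P5, P7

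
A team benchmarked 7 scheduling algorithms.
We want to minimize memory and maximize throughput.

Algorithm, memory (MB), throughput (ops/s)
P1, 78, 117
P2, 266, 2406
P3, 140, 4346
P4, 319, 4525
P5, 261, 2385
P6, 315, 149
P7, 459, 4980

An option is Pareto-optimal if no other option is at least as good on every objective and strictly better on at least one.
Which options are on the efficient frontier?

P1: not dominated (best memory).
P2: dominated by P3 (memory 140≤266, throughput 4346≥2406).
P3: not dominated.
P4: not dominated.
P5: dominated by P3 (memory 140≤261, throughput 4346≥2385).
P6: dominated by P2 (memory 266≤315, throughput 2406≥149).
P7: not dominated (best throughput).

P1, P3, P4, P7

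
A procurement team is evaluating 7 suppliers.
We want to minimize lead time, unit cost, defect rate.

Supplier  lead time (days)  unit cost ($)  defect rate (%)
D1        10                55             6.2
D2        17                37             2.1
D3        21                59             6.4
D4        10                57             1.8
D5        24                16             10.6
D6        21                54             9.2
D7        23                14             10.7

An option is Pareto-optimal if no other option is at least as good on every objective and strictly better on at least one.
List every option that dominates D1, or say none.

none

D2: worse on lead time (17 vs 10).
D3: worse on lead time (21 vs 10).
D4: worse on unit cost (57 vs 55).
D5: worse on lead time (24 vs 10).
D6: worse on lead time (21 vs 10).
D7: worse on lead time (23 vs 10).
No option dominates D1.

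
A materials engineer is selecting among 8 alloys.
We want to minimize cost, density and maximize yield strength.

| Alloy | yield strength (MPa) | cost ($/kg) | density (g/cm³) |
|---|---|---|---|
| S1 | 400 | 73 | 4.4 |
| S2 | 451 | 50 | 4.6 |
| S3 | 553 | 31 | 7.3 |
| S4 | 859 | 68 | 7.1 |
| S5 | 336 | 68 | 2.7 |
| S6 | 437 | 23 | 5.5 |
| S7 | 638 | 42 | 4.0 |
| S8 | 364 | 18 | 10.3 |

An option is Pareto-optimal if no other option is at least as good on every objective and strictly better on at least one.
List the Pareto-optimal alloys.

S1: dominated by S7 (yield strength 638≥400, cost 42≤73, density 4.0≤4.4).
S2: dominated by S7 (yield strength 638≥451, cost 42≤50, density 4.0≤4.6).
S3: not dominated.
S4: not dominated (best yield strength).
S5: not dominated (best density).
S6: not dominated.
S7: not dominated.
S8: not dominated (best cost).

S3, S4, S5, S6, S7, S8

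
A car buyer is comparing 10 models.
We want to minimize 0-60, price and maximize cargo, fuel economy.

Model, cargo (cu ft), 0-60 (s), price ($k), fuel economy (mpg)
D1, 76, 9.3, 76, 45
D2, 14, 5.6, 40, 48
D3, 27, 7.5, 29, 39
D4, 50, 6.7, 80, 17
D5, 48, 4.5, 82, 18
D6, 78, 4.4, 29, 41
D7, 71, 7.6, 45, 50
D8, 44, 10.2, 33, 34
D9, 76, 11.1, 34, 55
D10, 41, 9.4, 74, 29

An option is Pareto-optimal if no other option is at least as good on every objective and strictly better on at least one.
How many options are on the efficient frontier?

5

D1: not dominated.
D2: not dominated.
D3: dominated by D6 (cargo 78≥27, 0-60 4.4≤7.5, price 29≤29, fuel economy 41≥39).
D4: dominated by D6 (cargo 78≥50, 0-60 4.4≤6.7, price 29≤80, fuel economy 41≥17).
D5: dominated by D6 (cargo 78≥48, 0-60 4.4≤4.5, price 29≤82, fuel economy 41≥18).
D6: not dominated (best cargo).
D7: not dominated.
D8: dominated by D6 (cargo 78≥44, 0-60 4.4≤10.2, price 29≤33, fuel economy 41≥34).
D9: not dominated (best fuel economy).
D10: dominated by D6 (cargo 78≥41, 0-60 4.4≤9.4, price 29≤74, fuel economy 41≥29).
Pareto-optimal: D1, D2, D6, D7, D9 → 5.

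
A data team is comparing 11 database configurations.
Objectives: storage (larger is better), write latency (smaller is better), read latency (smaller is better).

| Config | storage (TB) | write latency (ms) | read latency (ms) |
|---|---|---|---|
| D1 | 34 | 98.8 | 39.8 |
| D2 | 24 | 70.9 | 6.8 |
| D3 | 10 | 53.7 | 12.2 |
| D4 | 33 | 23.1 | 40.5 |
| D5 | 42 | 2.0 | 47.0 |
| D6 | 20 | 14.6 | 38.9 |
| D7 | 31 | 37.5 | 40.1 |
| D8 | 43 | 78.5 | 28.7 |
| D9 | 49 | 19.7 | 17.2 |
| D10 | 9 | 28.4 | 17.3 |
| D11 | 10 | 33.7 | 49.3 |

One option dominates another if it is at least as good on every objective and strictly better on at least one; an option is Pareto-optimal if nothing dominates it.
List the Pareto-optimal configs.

D1: dominated by D8 (storage 43≥34, write latency 78.5≤98.8, read latency 28.7≤39.8).
D2: not dominated (best read latency).
D3: not dominated.
D4: dominated by D9 (storage 49≥33, write latency 19.7≤23.1, read latency 17.2≤40.5).
D5: not dominated (best write latency).
D6: not dominated.
D7: dominated by D9 (storage 49≥31, write latency 19.7≤37.5, read latency 17.2≤40.1).
D8: dominated by D9 (storage 49≥43, write latency 19.7≤78.5, read latency 17.2≤28.7).
D9: not dominated (best storage).
D10: dominated by D9 (storage 49≥9, write latency 19.7≤28.4, read latency 17.2≤17.3).
D11: dominated by D4 (storage 33≥10, write latency 23.1≤33.7, read latency 40.5≤49.3).

D2, D3, D5, D6, D9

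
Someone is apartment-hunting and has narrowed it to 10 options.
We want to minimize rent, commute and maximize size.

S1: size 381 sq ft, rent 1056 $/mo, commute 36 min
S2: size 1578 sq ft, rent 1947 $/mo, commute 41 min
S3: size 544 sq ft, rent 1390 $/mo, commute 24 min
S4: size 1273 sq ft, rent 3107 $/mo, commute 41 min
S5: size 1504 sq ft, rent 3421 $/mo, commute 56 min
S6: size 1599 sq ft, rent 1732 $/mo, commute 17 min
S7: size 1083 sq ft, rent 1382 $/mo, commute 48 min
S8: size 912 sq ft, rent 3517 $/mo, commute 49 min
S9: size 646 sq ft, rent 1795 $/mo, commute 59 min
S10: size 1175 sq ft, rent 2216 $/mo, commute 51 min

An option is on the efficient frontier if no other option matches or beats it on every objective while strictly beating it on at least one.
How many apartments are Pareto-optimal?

4

S1: not dominated (best rent).
S2: dominated by S6 (size 1599≥1578, rent 1732≤1947, commute 17≤41).
S3: not dominated.
S4: dominated by S2 (size 1578≥1273, rent 1947≤3107, commute 41≤41).
S5: dominated by S2 (size 1578≥1504, rent 1947≤3421, commute 41≤56).
S6: not dominated (best size).
S7: not dominated.
S8: dominated by S2 (size 1578≥912, rent 1947≤3517, commute 41≤49).
S9: dominated by S6 (size 1599≥646, rent 1732≤1795, commute 17≤59).
S10: dominated by S2 (size 1578≥1175, rent 1947≤2216, commute 41≤51).
Pareto-optimal: S1, S3, S6, S7 → 4.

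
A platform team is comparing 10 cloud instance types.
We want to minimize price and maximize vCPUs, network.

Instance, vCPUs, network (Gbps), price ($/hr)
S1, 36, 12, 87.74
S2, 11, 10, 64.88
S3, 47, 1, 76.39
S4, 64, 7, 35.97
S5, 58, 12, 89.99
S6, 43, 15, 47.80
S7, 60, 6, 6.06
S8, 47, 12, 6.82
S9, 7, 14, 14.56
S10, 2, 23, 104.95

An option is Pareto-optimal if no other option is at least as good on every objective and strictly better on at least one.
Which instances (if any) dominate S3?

S4, S7, S8

S4: vCPUs 64≥47, network 7≥1, price 35.97≤76.39 — dominates S3.
S7: vCPUs 60≥47, network 6≥1, price 6.06≤76.39 — dominates S3.
S8: vCPUs 47≥47, network 12≥1, price 6.82≤76.39 — dominates S3.
Others (S1, S2, S5, S6, S9, S10) are each worse than S3 on at least one objective.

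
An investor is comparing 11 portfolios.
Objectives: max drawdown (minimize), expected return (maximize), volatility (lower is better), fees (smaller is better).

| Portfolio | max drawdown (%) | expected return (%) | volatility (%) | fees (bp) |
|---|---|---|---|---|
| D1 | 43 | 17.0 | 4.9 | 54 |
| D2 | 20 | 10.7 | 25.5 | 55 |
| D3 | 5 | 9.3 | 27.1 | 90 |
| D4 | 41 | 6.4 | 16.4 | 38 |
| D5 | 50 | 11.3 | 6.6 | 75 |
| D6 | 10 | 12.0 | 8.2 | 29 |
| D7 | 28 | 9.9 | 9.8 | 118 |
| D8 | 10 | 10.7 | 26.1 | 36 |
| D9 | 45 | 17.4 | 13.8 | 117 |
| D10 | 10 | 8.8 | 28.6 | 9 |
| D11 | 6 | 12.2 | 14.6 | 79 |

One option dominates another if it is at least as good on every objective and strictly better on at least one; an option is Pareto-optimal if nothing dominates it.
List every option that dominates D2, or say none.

D6: max drawdown 10≤20, expected return 12.0≥10.7, volatility 8.2≤25.5, fees 29≤55 — dominates D2.
Others (D1, D3, D4, D5, D7, D8, D9, D10, D11) are each worse than D2 on at least one objective.

D6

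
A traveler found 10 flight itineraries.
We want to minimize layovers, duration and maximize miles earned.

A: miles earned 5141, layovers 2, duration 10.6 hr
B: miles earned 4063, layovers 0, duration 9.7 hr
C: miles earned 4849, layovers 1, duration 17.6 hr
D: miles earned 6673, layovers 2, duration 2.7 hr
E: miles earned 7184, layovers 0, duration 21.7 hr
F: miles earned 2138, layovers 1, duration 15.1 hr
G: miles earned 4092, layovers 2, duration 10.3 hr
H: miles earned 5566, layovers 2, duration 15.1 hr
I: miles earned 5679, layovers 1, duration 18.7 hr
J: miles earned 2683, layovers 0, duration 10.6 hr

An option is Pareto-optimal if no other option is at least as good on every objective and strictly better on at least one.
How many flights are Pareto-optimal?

5

A: dominated by D (miles earned 6673≥5141, layovers 2≤2, duration 2.7≤10.6).
B: not dominated.
C: not dominated.
D: not dominated (best duration).
E: not dominated (best miles earned).
F: dominated by B (miles earned 4063≥2138, layovers 0≤1, duration 9.7≤15.1).
G: dominated by D (miles earned 6673≥4092, layovers 2≤2, duration 2.7≤10.3).
H: dominated by D (miles earned 6673≥5566, layovers 2≤2, duration 2.7≤15.1).
I: not dominated.
J: dominated by B (miles earned 4063≥2683, layovers 0≤0, duration 9.7≤10.6).
Pareto-optimal: B, C, D, E, I → 5.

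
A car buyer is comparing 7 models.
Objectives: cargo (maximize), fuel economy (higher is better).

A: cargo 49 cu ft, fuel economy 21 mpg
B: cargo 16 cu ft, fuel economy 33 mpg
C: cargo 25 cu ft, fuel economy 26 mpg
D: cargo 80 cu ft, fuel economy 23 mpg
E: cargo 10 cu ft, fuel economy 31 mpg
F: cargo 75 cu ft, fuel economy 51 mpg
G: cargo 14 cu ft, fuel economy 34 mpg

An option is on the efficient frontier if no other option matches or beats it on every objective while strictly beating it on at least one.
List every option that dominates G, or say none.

F: cargo 75≥14, fuel economy 51≥34 — dominates G.
Others (A, B, C, D, E) are each worse than G on at least one objective.

F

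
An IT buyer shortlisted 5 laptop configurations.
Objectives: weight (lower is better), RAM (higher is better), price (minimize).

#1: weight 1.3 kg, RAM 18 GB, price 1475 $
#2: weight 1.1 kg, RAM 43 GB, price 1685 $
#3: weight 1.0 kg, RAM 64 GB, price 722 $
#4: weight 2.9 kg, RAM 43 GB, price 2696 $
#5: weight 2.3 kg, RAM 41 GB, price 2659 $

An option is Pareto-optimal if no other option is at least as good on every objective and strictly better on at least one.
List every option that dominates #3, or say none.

#1: worse on weight (1.3 vs 1.0).
#2: worse on weight (1.1 vs 1.0).
#4: worse on weight (2.9 vs 1.0).
#5: worse on weight (2.3 vs 1.0).
No option dominates #3.

none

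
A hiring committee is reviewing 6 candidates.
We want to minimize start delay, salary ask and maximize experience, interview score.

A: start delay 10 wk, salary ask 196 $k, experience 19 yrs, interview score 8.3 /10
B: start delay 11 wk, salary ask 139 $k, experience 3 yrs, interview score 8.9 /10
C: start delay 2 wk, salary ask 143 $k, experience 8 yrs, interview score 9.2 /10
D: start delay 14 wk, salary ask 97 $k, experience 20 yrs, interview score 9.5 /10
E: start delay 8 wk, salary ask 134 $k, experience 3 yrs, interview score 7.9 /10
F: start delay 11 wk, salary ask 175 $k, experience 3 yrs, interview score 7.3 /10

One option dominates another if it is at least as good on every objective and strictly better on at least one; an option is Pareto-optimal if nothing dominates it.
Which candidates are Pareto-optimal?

A, B, C, D, E

A: not dominated.
B: not dominated.
C: not dominated (best start delay).
D: not dominated (best salary ask).
E: not dominated.
F: dominated by B (start delay 11≤11, salary ask 139≤175, experience 3≥3, interview score 8.9≥7.3).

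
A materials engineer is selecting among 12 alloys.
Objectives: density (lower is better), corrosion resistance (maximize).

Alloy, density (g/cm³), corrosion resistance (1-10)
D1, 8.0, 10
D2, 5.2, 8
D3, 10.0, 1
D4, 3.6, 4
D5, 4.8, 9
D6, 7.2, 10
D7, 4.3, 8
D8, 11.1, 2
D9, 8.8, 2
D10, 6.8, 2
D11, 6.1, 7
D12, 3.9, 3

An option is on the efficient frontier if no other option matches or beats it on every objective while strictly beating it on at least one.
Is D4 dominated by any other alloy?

No

D1: worse on density (8.0 vs 3.6).
D2: worse on density (5.2 vs 3.6).
D3: worse on density (10.0 vs 3.6).
D5: worse on density (4.8 vs 3.6).
D6: worse on density (7.2 vs 3.6).
D7: worse on density (4.3 vs 3.6).
D8: worse on density (11.1 vs 3.6).
D9: worse on density (8.8 vs 3.6).
D10: worse on density (6.8 vs 3.6).
D11: worse on density (6.1 vs 3.6).
D12: worse on density (3.9 vs 3.6).
No option is at least as good as D4 on every objective and strictly better on one.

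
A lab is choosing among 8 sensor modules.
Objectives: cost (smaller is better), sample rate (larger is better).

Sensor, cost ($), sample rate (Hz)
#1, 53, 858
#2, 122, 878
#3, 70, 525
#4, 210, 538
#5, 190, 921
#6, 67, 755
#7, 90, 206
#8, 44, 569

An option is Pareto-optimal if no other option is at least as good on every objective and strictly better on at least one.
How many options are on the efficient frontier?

#1: not dominated.
#2: not dominated.
#3: dominated by #1 (cost 53≤70, sample rate 858≥525).
#4: dominated by #1 (cost 53≤210, sample rate 858≥538).
#5: not dominated (best sample rate).
#6: dominated by #1 (cost 53≤67, sample rate 858≥755).
#7: dominated by #1 (cost 53≤90, sample rate 858≥206).
#8: not dominated (best cost).
Pareto-optimal: #1, #2, #5, #8 → 4.

4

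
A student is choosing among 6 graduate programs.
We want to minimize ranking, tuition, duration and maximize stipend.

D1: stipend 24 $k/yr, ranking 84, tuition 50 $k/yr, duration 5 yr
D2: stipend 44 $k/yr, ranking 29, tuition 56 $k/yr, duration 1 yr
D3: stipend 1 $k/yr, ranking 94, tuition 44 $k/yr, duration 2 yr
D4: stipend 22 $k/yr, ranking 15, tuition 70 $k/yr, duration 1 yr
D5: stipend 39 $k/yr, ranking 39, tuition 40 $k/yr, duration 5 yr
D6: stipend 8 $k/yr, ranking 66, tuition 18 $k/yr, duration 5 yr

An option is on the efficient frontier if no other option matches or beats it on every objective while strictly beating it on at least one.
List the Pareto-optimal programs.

D1: dominated by D5 (stipend 39≥24, ranking 39≤84, tuition 40≤50, duration 5≤5).
D2: not dominated (best stipend).
D3: not dominated.
D4: not dominated (best ranking).
D5: not dominated.
D6: not dominated (best tuition).

D2, D3, D4, D5, D6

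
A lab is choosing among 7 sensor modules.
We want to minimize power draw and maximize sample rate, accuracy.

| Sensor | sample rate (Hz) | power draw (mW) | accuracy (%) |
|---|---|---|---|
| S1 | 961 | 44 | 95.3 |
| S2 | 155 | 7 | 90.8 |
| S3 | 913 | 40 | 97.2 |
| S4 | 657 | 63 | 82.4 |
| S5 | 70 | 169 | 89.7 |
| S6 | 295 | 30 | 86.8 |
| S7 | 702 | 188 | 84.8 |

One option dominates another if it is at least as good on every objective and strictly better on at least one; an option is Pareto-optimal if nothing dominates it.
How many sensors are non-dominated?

4

S1: not dominated (best sample rate).
S2: not dominated (best power draw).
S3: not dominated (best accuracy).
S4: dominated by S1 (sample rate 961≥657, power draw 44≤63, accuracy 95.3≥82.4).
S5: dominated by S1 (sample rate 961≥70, power draw 44≤169, accuracy 95.3≥89.7).
S6: not dominated.
S7: dominated by S1 (sample rate 961≥702, power draw 44≤188, accuracy 95.3≥84.8).
Pareto-optimal: S1, S2, S3, S6 → 4.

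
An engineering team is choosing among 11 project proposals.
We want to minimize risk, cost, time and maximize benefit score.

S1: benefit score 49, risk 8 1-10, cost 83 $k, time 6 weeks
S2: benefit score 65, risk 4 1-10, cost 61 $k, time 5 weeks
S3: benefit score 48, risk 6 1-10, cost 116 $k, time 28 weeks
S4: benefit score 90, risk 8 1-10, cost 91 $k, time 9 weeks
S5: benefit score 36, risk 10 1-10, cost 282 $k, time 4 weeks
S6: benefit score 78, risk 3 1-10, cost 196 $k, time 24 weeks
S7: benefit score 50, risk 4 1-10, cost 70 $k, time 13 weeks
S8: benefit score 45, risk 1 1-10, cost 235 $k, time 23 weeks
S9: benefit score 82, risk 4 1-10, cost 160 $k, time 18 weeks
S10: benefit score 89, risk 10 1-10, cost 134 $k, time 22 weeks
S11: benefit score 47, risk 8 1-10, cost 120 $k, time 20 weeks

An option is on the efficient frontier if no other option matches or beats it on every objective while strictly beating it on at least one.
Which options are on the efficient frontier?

S1: dominated by S2 (benefit score 65≥49, risk 4≤8, cost 61≤83, time 5≤6).
S2: not dominated (best cost).
S3: dominated by S2 (benefit score 65≥48, risk 4≤6, cost 61≤116, time 5≤28).
S4: not dominated (best benefit score).
S5: not dominated (best time).
S6: not dominated.
S7: dominated by S2 (benefit score 65≥50, risk 4≤4, cost 61≤70, time 5≤13).
S8: not dominated (best risk).
S9: not dominated.
S10: dominated by S4 (benefit score 90≥89, risk 8≤10, cost 91≤134, time 9≤22).
S11: dominated by S1 (benefit score 49≥47, risk 8≤8, cost 83≤120, time 6≤20).

S2, S4, S5, S6, S8, S9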